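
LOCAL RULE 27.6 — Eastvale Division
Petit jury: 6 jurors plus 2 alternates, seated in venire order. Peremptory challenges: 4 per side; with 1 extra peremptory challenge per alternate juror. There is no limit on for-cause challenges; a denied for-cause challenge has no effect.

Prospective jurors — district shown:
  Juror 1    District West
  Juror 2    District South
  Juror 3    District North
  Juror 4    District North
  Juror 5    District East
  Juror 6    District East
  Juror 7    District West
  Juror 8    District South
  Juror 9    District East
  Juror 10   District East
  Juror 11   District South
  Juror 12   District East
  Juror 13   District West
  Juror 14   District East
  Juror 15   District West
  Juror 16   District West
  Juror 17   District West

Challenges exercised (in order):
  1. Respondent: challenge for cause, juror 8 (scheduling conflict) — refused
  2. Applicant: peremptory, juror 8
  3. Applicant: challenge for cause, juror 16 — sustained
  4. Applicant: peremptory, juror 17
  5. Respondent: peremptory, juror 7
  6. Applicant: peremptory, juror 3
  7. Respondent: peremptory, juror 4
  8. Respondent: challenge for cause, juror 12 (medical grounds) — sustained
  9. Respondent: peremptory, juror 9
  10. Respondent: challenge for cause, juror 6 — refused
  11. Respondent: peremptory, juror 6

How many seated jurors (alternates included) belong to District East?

3

Removed: #3, #4, #6, #7, #8, #9, #12, #16, #17.
Seated (8 incl. alternates): #1, #2, #5, #10, #11, #13, #14, #15.
Of those, in District East: #5, #10, #14 → 3.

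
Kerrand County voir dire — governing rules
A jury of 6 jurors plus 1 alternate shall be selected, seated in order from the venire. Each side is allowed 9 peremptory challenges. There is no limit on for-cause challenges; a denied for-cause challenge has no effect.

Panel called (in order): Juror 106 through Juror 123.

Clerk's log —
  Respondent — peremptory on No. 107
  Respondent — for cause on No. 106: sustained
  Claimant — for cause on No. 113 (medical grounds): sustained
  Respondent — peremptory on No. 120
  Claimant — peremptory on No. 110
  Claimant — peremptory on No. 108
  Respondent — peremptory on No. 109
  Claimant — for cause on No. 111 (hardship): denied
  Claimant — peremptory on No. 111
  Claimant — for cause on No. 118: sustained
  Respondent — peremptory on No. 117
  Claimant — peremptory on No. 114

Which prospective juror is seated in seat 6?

Removed: #106, #107, #108, #109, #110, #111, #113, #114, #117, #118, #120.
Seating in order: seats 1–6 → #112, #115, #116, #119, #121, #122; alternates → #123.
So seat 6 is #122.

122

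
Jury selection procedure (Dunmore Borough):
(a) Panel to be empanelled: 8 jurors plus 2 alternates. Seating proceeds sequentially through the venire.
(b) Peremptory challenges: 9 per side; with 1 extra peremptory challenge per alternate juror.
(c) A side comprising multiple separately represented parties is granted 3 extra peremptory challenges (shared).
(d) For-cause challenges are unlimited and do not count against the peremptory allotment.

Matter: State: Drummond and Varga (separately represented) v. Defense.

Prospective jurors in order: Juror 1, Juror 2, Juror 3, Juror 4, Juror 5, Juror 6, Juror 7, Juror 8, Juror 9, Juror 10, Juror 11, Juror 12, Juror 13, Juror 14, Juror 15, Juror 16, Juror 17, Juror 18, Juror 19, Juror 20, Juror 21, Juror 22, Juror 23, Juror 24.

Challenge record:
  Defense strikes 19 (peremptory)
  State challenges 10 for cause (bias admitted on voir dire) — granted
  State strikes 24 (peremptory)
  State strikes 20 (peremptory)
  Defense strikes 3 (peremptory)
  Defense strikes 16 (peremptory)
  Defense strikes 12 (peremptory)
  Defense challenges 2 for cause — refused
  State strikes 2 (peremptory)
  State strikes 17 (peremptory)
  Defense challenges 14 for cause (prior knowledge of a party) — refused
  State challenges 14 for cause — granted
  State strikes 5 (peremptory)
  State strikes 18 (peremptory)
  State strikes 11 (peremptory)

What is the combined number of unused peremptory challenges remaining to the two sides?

14

State allotment: 9 base + 1 × 2 alternates + 3 multi-party = 14. Defense allotment: 9 base + 1 × 2 alternates = 11.
State peremptories used: #24, #20, #2, #17, #5, #18, #11 — 7 (for-cause on #10, #14 don't count).
Defense peremptories used: #19, #3, #16, #12 — 4 (for-cause on #2, #14 don't count).
Remaining: (14 − 7) + (11 − 4) = 14.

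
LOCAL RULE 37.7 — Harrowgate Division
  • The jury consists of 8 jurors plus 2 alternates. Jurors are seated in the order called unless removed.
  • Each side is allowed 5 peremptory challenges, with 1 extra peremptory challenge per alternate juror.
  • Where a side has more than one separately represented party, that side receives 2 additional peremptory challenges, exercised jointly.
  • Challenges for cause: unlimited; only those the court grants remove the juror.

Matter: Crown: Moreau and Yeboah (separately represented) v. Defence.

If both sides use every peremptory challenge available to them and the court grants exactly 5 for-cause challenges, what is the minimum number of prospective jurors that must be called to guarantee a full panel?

31

Seats to fill: 8 + 2 alternates = 10.
Peremptories — Crown: 5 + 1×2 + 2 = 9; Defence: 5 + 1×2 = 7; total 16.
For-cause removals: 5.
Minimum venire: 10 + 16 + 5 = 31.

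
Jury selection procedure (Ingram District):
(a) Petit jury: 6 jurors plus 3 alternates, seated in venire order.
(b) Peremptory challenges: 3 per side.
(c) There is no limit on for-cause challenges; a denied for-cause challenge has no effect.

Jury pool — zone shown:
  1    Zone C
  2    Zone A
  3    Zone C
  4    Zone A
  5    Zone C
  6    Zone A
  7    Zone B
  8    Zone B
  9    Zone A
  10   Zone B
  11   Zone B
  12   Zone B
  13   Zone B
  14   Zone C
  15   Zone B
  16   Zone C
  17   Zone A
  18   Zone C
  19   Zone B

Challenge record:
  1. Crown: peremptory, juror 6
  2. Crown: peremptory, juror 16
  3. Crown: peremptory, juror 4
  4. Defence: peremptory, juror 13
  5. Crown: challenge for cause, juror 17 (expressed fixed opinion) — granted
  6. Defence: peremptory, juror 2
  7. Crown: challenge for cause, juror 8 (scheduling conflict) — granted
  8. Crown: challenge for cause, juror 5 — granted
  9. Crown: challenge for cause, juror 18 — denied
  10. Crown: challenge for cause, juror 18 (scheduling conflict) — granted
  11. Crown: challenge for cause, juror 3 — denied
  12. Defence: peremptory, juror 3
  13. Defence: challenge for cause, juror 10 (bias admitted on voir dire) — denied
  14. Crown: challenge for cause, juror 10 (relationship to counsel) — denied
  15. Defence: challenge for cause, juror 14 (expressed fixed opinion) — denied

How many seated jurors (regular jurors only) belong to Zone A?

1

Removed: #2, #3, #4, #5, #6, #8, #13, #16, #17, #18.
Seated jurors 1–6: #1, #7, #9, #10, #11, #12 (alternates #14, #15, #19 not counted).
Of those, in Zone A: #9 → 1.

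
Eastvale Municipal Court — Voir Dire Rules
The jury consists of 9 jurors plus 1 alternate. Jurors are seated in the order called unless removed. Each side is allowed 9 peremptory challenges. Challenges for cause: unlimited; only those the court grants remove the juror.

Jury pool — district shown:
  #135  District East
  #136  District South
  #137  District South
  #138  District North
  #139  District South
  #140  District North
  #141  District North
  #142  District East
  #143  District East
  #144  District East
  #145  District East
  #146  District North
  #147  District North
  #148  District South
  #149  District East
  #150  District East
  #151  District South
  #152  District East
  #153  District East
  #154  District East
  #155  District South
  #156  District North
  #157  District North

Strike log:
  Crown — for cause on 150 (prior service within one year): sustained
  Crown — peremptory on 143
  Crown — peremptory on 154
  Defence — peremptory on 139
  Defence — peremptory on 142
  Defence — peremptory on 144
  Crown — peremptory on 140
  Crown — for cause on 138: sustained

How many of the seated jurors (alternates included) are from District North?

3

Removed: #138, #139, #140, #142, #143, #144, #150, #154.
Seated (10 incl. alternates): #135, #136, #137, #141, #145, #146, #147, #148, #149, #151.
Of those, in District North: #141, #146, #147 → 3.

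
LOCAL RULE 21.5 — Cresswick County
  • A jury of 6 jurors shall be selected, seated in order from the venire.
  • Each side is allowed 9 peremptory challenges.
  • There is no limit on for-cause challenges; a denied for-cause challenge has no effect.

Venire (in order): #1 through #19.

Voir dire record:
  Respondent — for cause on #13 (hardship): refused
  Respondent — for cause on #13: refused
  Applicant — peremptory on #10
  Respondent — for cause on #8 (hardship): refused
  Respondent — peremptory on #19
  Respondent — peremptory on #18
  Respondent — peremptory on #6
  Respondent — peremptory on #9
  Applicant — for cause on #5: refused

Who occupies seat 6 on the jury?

7

Removed: #6, #9, #10, #18, #19. (#5, #8, #13 stay — for-cause denied.)
Filling seats in venire order through position 6: #1, #2, #3, #4, #5, #7.
So seat 6 is #7.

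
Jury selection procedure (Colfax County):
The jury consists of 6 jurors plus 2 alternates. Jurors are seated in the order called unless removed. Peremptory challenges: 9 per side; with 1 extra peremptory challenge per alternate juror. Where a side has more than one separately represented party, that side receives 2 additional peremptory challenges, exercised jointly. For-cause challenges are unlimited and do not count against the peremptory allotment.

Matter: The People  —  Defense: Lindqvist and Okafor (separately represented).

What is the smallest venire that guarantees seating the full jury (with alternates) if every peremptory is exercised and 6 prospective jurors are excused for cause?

38

Seats to fill: 6 + 2 alternates = 8.
Peremptories — The People: 9 + 1×2 = 11; Defense: 9 + 1×2 + 2 = 13; total 24.
For-cause removals: 6.
Minimum venire: 8 + 24 + 6 = 38.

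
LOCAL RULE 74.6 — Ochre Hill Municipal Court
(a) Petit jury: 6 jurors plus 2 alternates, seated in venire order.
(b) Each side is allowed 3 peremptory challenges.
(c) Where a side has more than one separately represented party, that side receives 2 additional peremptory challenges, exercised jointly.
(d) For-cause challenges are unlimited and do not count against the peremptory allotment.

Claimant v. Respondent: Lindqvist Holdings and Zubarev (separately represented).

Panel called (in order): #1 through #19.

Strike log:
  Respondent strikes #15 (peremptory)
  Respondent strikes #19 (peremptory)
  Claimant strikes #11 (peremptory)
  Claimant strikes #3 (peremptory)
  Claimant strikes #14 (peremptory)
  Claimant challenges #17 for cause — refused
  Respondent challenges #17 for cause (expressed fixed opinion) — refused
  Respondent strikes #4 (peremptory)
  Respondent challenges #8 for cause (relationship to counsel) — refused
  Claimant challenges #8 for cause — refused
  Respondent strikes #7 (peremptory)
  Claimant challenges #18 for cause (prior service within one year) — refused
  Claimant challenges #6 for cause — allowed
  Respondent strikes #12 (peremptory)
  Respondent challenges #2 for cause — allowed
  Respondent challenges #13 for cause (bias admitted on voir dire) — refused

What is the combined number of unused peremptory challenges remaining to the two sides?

Claimant allotment: 3. Respondent allotment: 3 base + 2 multi-party = 5.
Claimant peremptories used: #11, #3, #14 — 3 (for-cause on #17, #8, #18, #6 don't count).
Respondent peremptories used: #15, #19, #4, #7, #12 — 5 (for-cause on #17, #8, #2, #13 don't count).
Remaining: (3 − 3) + (5 − 5) = 0.

0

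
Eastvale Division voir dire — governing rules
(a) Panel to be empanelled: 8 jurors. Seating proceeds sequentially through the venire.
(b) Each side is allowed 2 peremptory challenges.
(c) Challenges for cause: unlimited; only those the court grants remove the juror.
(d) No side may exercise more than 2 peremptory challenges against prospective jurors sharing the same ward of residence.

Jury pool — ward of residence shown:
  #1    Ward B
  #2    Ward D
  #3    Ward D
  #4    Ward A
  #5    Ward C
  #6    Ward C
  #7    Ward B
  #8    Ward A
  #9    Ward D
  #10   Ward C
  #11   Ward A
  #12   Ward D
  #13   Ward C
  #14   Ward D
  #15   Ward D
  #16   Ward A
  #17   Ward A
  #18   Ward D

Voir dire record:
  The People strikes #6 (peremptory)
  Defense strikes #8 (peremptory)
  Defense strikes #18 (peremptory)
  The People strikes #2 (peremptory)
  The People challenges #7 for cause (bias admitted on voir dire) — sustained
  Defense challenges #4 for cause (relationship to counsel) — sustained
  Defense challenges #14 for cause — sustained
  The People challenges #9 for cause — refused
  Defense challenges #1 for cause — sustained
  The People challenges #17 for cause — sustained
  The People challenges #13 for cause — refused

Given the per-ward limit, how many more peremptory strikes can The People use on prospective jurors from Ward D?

The People peremptories so far: #6, #2 — 2 of 2 used, 0 left overall.
Against Ward D: #2 — 1 used; per-ward cap 2 leaves 1.
Binding limit: min(0, 1) = 0.

0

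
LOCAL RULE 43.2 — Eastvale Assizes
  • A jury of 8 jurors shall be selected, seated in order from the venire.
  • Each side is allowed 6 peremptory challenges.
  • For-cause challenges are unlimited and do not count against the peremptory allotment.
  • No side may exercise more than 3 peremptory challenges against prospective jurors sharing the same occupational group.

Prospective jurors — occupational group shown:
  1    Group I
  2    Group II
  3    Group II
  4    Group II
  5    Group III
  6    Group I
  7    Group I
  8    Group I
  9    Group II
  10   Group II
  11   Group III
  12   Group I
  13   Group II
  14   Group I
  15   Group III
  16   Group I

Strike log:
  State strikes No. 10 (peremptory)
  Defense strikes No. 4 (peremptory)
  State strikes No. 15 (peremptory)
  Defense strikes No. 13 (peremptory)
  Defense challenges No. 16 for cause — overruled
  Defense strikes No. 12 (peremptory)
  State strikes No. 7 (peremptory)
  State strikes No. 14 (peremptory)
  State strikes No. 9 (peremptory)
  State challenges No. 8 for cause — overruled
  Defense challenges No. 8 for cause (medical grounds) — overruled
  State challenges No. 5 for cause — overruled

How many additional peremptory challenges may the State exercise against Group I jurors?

1

State peremptories so far: #10, #15, #7, #14, #9 — 5 of 6 used, 1 left overall.
Against Group I: #7, #14 — 2 used; per-group cap 3 leaves 1.
Binding limit: min(1, 1) = 1.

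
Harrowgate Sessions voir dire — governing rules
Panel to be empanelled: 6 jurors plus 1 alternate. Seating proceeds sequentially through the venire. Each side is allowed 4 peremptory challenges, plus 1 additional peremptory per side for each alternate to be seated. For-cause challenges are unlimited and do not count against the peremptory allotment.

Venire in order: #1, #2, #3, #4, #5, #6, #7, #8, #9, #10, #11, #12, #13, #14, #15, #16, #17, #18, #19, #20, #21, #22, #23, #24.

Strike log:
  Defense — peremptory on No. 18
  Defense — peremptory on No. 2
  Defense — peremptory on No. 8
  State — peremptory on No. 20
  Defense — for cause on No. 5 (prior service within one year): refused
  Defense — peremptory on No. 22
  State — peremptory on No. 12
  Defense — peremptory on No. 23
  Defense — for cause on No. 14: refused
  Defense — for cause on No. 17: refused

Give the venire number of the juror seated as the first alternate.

Removed: #2, #8, #12, #18, #20, #22, #23. (#5, #14, #17 stay — for-cause denied.)
Seating in order: seats 1–6 → #1, #3, #4, #5, #6, #7; alternates → #9.
So alternate 1 is #9.

9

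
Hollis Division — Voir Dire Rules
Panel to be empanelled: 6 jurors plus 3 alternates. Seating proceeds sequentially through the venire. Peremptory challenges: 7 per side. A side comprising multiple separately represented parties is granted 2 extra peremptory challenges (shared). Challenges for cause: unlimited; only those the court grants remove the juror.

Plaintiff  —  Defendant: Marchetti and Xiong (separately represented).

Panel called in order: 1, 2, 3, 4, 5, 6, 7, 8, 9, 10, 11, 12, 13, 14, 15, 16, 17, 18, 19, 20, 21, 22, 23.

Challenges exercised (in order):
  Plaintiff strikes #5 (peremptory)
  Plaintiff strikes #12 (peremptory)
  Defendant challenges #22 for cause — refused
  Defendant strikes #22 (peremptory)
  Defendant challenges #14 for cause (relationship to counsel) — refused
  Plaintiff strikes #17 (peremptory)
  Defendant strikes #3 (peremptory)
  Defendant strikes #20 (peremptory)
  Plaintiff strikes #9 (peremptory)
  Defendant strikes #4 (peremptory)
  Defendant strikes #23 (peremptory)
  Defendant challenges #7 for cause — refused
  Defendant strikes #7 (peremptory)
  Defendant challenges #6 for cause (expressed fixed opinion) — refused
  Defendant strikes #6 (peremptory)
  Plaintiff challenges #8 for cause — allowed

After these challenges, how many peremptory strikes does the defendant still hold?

2

Defendant allotment: 7 base + 2 multi-party = 9.
Defendant peremptories used: #22, #3, #20, #4, #23, #7, #6 — 7 (for-cause on #22, #14, #7, #6 don't count).
Remaining: 9 − 7 = 2.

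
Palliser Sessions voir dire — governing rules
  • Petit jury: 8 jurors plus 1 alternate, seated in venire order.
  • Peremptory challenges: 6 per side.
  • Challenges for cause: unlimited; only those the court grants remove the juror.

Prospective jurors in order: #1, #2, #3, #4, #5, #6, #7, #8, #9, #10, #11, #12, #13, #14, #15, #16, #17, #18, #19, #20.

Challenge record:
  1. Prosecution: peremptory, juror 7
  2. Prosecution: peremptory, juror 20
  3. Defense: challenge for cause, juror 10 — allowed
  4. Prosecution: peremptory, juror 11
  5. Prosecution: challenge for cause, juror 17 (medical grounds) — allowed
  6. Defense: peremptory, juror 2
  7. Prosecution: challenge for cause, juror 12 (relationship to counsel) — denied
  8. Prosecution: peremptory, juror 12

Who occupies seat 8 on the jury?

Removed: #2, #7, #10, #11, #12, #17, #20.
Filling seats in venire order through position 8: #1, #3, #4, #5, #6, #8, #9, #13.
So seat 8 is #13.

13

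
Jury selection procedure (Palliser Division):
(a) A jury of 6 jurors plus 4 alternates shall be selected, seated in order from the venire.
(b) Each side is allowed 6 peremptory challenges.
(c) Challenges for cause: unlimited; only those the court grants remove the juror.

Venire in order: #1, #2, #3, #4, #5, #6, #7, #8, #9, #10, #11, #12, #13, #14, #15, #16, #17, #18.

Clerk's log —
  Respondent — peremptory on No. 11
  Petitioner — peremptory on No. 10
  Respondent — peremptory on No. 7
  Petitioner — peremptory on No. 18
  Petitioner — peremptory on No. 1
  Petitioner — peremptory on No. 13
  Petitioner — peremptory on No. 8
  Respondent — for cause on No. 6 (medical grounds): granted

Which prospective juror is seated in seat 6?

12

Removed: #1, #6, #7, #8, #10, #11, #13, #18.
Seating in order: seats 1–6 → #2, #3, #4, #5, #9, #12; alternates → #14, #15, #16, #17.
So seat 6 is #12.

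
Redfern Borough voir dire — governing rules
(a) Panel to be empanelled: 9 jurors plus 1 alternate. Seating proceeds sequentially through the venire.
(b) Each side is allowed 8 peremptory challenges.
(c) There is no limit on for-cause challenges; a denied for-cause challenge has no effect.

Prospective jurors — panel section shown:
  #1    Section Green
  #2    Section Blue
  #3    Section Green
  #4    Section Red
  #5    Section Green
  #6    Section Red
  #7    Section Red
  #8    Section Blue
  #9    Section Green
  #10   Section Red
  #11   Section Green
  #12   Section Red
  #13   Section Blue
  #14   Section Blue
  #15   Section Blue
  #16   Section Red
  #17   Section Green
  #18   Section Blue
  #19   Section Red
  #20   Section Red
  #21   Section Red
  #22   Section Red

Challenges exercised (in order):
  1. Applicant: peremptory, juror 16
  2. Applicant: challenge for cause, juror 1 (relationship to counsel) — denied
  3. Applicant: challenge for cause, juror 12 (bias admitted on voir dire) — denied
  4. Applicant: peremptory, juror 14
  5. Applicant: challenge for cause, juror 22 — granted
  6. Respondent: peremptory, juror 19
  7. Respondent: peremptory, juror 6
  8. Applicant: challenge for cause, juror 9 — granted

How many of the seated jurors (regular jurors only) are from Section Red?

3

Removed: #6, #9, #14, #16, #19, #22.
Seated jurors 1–9: #1, #2, #3, #4, #5, #7, #8, #10, #11 (alternates #12 not counted).
Of those, in Section Red: #4, #7, #10 → 3.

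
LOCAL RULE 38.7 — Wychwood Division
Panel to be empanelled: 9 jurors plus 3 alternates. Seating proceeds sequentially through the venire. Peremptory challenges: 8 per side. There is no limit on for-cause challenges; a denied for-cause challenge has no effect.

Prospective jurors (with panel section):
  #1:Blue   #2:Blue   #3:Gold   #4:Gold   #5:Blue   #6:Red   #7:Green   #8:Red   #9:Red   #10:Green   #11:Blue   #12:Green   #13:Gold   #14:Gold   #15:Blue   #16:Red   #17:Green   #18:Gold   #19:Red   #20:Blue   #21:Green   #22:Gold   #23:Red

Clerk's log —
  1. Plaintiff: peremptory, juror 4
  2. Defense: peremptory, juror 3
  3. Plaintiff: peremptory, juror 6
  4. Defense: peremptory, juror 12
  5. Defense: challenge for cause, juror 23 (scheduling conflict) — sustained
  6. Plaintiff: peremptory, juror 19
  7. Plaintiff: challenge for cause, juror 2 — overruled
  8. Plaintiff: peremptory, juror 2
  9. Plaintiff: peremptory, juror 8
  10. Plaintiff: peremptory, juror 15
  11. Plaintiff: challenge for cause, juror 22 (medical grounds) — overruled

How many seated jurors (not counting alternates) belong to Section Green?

Removed: #2, #3, #4, #6, #8, #12, #15, #19, #23.
Seated jurors 1–9: #1, #5, #7, #9, #10, #11, #13, #14, #16 (alternates #17, #18, #20 not counted).
Of those, in Section Green: #7, #10 → 2.

2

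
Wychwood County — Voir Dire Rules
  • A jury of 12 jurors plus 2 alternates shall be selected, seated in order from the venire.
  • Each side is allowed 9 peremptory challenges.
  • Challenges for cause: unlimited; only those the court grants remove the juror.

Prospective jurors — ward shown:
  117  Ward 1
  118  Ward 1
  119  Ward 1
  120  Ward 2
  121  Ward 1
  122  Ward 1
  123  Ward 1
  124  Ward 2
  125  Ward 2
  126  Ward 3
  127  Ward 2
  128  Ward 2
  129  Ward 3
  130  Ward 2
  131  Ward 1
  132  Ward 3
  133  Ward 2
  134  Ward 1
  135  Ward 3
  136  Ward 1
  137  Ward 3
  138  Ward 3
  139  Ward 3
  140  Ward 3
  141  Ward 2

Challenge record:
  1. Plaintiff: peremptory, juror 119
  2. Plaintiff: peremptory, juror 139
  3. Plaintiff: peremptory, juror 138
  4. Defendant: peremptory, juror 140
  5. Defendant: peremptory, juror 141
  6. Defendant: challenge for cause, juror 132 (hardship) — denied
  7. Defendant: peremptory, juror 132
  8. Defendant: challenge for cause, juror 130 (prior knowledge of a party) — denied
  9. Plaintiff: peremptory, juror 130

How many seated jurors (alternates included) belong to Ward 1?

Removed: #119, #130, #132, #138, #139, #140, #141.
Seated (14 incl. alternates): #117, #118, #120, #121, #122, #123, #124, #125, #126, #127, #128, #129, #131, #133.
Of those, in Ward 1: #117, #118, #121, #122, #123, #131 → 6.

6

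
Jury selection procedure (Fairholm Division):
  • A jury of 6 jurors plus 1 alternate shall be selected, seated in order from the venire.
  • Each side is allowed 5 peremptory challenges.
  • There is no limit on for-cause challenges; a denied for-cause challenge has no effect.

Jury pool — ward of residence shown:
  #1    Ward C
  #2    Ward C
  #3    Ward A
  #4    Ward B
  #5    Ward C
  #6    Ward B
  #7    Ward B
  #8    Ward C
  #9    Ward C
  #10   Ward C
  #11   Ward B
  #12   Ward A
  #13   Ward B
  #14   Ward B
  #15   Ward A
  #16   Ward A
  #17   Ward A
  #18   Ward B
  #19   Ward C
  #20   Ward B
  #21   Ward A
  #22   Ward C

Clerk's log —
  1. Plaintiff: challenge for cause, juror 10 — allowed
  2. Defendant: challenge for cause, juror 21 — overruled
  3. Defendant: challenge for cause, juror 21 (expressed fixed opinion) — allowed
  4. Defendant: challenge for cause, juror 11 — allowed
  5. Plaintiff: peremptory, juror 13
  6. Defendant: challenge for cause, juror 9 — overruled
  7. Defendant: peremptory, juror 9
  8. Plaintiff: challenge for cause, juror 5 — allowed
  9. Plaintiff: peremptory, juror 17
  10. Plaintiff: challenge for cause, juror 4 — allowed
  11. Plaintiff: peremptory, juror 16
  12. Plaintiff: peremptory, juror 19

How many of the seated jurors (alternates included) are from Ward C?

3

Removed: #4, #5, #9, #10, #11, #13, #16, #17, #19, #21.
Seated (7 incl. alternates): #1, #2, #3, #6, #7, #8, #12.
Of those, in Ward C: #1, #2, #8 → 3.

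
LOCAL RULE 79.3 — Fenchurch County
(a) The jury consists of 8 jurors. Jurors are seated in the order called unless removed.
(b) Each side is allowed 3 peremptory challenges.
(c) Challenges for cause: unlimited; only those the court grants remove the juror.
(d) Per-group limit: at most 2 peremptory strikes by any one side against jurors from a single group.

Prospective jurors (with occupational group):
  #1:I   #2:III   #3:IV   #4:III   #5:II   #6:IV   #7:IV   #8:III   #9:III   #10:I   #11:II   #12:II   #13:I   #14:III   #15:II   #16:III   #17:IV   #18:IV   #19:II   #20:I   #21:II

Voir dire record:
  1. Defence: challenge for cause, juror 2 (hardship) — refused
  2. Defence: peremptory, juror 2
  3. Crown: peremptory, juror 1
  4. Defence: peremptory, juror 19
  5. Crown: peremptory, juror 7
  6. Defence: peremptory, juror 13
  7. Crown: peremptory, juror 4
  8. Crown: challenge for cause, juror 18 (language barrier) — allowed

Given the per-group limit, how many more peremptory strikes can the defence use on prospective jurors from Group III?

Defence peremptories so far: #2, #19, #13 — 3 of 3 used, 0 left overall.
Against Group III: #2 — 1 used; per-group cap 2 leaves 1.
Binding limit: min(0, 1) = 0.

0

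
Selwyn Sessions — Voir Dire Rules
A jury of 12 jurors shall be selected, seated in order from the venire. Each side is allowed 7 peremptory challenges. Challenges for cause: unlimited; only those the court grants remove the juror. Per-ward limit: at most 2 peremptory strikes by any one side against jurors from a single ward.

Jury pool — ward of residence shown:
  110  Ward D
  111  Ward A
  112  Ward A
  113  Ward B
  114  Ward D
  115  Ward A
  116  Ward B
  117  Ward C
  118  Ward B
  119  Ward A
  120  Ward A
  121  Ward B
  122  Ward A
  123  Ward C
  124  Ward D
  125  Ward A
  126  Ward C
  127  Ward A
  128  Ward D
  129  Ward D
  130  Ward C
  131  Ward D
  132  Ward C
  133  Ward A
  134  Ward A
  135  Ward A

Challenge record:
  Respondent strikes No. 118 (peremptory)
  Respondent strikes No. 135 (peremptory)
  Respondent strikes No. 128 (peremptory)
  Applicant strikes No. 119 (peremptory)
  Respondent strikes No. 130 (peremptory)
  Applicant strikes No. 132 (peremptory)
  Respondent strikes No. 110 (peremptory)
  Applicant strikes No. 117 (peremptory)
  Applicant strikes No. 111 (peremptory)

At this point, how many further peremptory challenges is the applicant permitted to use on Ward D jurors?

Applicant peremptories so far: #119, #132, #117, #111 — 4 of 7 used, 3 left overall.
Against Ward D: none yet — per-ward cap 2 leaves 2.
Binding limit: min(3, 2) = 2.

2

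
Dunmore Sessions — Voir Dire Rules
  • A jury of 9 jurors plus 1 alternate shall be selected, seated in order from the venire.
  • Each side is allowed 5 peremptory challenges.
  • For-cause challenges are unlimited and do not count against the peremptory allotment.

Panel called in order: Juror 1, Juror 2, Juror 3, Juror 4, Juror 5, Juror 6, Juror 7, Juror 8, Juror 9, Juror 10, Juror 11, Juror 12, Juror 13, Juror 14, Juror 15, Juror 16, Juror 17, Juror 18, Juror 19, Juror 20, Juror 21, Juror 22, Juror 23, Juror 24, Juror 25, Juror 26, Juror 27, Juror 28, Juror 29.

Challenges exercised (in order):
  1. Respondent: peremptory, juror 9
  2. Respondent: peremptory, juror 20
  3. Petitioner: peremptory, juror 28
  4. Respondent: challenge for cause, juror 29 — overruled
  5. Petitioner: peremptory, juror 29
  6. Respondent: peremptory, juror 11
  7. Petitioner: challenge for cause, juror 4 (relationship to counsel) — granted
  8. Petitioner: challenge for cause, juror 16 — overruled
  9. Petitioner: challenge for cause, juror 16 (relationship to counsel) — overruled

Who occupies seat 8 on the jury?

Removed: #4, #9, #11, #20, #28, #29. (#16 stays — for-cause denied.)
Filling seats in venire order through position 8: #1, #2, #3, #5, #6, #7, #8, #10.
So seat 8 is #10.

10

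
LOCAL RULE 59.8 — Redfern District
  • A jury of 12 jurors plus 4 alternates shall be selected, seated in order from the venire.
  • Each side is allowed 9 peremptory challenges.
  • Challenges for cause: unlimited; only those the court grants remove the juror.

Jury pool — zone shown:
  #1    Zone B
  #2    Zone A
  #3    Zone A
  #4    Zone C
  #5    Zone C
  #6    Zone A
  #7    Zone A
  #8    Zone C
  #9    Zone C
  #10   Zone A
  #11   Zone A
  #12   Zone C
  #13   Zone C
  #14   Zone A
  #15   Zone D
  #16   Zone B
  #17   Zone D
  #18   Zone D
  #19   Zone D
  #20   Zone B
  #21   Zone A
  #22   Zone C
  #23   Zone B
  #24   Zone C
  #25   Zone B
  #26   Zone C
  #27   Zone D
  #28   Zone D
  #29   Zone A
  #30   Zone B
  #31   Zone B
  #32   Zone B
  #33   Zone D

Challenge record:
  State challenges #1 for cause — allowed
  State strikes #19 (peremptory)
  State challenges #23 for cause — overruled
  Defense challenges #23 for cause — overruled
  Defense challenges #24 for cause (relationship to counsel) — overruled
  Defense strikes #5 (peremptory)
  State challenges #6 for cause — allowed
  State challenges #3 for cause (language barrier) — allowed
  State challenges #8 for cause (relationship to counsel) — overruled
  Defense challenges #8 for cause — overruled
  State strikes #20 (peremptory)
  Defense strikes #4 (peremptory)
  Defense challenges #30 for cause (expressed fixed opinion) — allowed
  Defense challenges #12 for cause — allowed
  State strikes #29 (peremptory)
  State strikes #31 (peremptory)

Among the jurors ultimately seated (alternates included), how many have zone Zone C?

5

Removed: #1, #3, #4, #5, #6, #12, #19, #20, #29, #30, #31.
Seated (16 incl. alternates): #2, #7, #8, #9, #10, #11, #13, #14, #15, #16, #17, #18, #21, #22, #23, #24.
Of those, in Zone C: #8, #9, #13, #22, #24 → 5.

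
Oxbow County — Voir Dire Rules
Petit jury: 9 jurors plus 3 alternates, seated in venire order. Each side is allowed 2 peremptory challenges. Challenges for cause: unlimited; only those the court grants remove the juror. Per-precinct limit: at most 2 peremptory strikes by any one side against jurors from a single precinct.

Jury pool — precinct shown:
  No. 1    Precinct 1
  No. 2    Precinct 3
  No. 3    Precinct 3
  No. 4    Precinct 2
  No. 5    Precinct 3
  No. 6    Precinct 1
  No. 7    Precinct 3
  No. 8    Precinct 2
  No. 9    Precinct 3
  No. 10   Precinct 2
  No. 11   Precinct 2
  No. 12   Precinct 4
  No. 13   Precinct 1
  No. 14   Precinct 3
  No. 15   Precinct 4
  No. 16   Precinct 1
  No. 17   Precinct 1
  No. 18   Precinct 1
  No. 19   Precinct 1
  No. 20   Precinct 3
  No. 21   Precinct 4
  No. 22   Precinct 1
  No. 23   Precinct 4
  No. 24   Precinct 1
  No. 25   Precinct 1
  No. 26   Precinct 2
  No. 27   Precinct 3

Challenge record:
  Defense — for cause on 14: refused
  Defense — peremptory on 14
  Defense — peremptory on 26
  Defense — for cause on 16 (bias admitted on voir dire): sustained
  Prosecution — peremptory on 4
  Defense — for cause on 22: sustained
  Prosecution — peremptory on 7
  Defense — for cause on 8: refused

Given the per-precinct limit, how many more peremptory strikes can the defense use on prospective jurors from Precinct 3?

0

Defense peremptories so far: #14, #26 — 2 of 2 used, 0 left overall.
Against Precinct 3: #14 — 1 used; per-precinct cap 2 leaves 1.
Binding limit: min(0, 1) = 0.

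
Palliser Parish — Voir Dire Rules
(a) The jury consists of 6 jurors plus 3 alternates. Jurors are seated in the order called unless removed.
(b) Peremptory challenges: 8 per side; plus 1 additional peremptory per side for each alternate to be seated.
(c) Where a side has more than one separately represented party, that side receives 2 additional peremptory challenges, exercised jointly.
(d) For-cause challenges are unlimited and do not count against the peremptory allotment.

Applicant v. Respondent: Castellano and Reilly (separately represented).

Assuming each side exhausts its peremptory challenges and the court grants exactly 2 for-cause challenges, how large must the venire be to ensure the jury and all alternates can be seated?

Seats to fill: 6 + 3 alternates = 9.
Peremptories — Applicant: 8 + 1×3 = 11; Respondent: 8 + 1×3 + 2 = 13; total 24.
For-cause removals: 2.
Minimum venire: 9 + 24 + 2 = 35.

35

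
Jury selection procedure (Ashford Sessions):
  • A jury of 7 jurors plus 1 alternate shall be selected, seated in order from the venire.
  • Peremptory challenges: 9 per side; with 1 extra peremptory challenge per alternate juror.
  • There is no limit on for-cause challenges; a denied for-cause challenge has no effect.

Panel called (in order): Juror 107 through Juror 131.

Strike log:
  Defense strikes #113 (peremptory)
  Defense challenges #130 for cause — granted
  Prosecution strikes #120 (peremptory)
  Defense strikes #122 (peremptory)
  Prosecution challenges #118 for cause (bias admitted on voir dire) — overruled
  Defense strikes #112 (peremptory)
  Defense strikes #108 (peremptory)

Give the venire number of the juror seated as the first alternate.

Removed: #108, #112, #113, #120, #122, #130. (#118 stays — for-cause denied.)
Filling seats in venire order through position 8: #107, #109, #110, #111, #114, #115, #116, #117.
So alternate 1 is #117.

117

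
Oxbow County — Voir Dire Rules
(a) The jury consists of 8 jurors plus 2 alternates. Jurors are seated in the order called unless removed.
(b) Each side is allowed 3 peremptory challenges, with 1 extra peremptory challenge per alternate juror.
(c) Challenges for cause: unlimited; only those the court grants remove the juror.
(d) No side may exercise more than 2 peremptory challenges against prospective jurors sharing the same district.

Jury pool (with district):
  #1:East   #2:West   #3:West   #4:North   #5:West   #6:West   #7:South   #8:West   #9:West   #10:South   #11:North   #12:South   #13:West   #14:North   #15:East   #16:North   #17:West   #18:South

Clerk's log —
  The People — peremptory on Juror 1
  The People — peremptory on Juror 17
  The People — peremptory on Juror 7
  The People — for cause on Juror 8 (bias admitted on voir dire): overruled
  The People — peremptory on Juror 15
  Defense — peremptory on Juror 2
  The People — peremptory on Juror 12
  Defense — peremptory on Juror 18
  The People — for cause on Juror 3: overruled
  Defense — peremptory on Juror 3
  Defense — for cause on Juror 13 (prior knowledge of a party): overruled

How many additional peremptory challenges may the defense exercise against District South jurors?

1

Defense peremptories so far: #2, #18, #3 — 3 of 5 used, 2 left overall.
Against District South: #18 — 1 used; per-district cap 2 leaves 1.
Binding limit: min(2, 1) = 1.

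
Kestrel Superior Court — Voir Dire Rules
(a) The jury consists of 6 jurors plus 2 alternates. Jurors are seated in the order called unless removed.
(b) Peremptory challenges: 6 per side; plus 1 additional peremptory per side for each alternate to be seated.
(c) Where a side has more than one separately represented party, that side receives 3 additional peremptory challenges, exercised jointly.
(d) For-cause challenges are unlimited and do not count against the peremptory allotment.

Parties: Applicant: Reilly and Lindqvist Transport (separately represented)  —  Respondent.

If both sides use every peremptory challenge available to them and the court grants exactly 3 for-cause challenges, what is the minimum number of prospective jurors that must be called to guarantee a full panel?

30

Seats to fill: 6 + 2 alternates = 8.
Peremptories — Applicant: 6 + 1×2 + 3 = 11; Respondent: 6 + 1×2 = 8; total 19.
For-cause removals: 3.
Minimum venire: 8 + 19 + 3 = 30.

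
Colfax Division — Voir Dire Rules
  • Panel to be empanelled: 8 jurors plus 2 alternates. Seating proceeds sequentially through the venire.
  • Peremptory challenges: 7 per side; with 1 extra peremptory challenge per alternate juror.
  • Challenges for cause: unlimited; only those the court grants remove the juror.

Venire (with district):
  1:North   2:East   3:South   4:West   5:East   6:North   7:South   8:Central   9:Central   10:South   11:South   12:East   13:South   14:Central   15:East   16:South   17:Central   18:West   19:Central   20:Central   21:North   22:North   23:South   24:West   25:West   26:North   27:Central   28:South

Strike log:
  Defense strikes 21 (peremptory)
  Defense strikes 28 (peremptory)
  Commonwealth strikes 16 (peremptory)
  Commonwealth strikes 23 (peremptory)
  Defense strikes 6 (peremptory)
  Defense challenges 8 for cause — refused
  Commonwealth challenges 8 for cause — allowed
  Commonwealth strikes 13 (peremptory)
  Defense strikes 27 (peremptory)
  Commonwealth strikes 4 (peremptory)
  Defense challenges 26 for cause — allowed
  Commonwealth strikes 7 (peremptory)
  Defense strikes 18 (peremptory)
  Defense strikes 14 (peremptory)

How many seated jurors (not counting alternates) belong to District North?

Removed: #4, #6, #7, #8, #13, #14, #16, #18, #21, #23, #26, #27, #28.
Seated jurors 1–8: #1, #2, #3, #5, #9, #10, #11, #12 (alternates #15, #17 not counted).
Of those, in District North: #1 → 1.

1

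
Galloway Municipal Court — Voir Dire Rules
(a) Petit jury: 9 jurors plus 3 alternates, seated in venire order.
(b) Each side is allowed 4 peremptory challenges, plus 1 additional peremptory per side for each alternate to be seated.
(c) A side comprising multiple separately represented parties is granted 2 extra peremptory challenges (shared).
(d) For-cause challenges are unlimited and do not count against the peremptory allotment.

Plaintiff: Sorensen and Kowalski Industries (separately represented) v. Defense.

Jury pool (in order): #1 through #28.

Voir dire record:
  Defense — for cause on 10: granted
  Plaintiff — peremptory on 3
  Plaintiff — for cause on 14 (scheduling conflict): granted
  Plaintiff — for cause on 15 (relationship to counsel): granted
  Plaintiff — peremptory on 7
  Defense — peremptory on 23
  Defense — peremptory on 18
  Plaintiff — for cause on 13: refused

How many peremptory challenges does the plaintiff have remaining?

Plaintiff allotment: 4 base + 1 × 3 alternates + 2 multi-party = 9.
Plaintiff peremptories used: #3, #7 — 2 (for-cause on #14, #15, #13 don't count).
Remaining: 9 − 2 = 7.

7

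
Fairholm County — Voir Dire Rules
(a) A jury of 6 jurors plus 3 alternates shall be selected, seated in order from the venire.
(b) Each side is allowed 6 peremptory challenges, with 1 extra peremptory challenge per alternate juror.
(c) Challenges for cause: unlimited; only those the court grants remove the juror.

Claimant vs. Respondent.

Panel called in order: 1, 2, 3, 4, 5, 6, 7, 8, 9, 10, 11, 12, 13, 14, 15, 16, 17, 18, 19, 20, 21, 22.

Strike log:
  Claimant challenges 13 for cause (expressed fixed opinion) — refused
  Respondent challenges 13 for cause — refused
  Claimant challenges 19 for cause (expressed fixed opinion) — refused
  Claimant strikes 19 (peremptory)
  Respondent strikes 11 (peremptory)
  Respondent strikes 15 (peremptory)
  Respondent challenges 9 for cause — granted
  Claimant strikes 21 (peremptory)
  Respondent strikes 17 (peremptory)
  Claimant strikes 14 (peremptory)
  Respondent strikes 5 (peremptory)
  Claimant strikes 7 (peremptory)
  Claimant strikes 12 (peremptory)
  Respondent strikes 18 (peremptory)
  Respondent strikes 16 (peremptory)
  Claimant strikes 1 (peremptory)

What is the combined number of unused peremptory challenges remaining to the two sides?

Claimant allotment: 6 base + 1 × 3 alternates = 9. Respondent allotment: 6 base + 1 × 3 alternates = 9.
Claimant peremptories used: #19, #21, #14, #7, #12, #1 — 6 (for-cause on #13, #19 don't count).
Respondent peremptories used: #11, #15, #17, #5, #18, #16 — 6 (for-cause on #13, #9 don't count).
Remaining: (9 − 6) + (9 − 6) = 6.

6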